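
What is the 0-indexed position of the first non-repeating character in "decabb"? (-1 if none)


Input: decabb
Character frequencies:
  'a': 1
  'b': 2
  'c': 1
  'd': 1
  'e': 1
Scanning left to right for freq == 1:
  Position 0 ('d'): unique! => answer = 0

0


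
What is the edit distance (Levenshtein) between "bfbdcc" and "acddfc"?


Computing edit distance: "bfbdcc" -> "acddfc"
DP table:
           a    c    d    d    f    c
      0    1    2    3    4    5    6
  b   1    1    2    3    4    5    6
  f   2    2    2    3    4    4    5
  b   3    3    3    3    4    5    5
  d   4    4    4    3    3    4    5
  c   5    5    4    4    4    4    4
  c   6    6    5    5    5    5    4
Edit distance = dp[6][6] = 4

4


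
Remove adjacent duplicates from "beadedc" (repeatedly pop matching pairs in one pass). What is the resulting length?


Input: beadedc
Stack-based adjacent duplicate removal:
  Read 'b': push. Stack: b
  Read 'e': push. Stack: be
  Read 'a': push. Stack: bea
  Read 'd': push. Stack: bead
  Read 'e': push. Stack: beade
  Read 'd': push. Stack: beaded
  Read 'c': push. Stack: beadedc
Final stack: "beadedc" (length 7)

7


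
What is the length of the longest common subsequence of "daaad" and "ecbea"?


LCS of "daaad" and "ecbea"
DP table:
           e    c    b    e    a
      0    0    0    0    0    0
  d   0    0    0    0    0    0
  a   0    0    0    0    0    1
  a   0    0    0    0    0    1
  a   0    0    0    0    0    1
  d   0    0    0    0    0    1
LCS length = dp[5][5] = 1

1


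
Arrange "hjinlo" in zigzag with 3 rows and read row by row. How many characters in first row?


Zigzag "hjinlo" into 3 rows:
Placing characters:
  'h' => row 0
  'j' => row 1
  'i' => row 2
  'n' => row 1
  'l' => row 0
  'o' => row 1
Rows:
  Row 0: "hl"
  Row 1: "jno"
  Row 2: "i"
First row length: 2

2


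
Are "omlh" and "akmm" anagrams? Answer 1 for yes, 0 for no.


Strings: "omlh", "akmm"
Sorted first:  hlmo
Sorted second: akmm
Differ at position 0: 'h' vs 'a' => not anagrams

0


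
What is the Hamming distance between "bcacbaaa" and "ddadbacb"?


Comparing "bcacbaaa" and "ddadbacb" position by position:
  Position 0: 'b' vs 'd' => differ
  Position 1: 'c' vs 'd' => differ
  Position 2: 'a' vs 'a' => same
  Position 3: 'c' vs 'd' => differ
  Position 4: 'b' vs 'b' => same
  Position 5: 'a' vs 'a' => same
  Position 6: 'a' vs 'c' => differ
  Position 7: 'a' vs 'b' => differ
Total differences (Hamming distance): 5

5


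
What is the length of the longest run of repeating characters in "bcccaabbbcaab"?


Input: "bcccaabbbcaab"
Scanning for longest run:
  Position 1 ('c'): new char, reset run to 1
  Position 2 ('c'): continues run of 'c', length=2
  Position 3 ('c'): continues run of 'c', length=3
  Position 4 ('a'): new char, reset run to 1
  Position 5 ('a'): continues run of 'a', length=2
  Position 6 ('b'): new char, reset run to 1
  Position 7 ('b'): continues run of 'b', length=2
  Position 8 ('b'): continues run of 'b', length=3
  Position 9 ('c'): new char, reset run to 1
  Position 10 ('a'): new char, reset run to 1
  Position 11 ('a'): continues run of 'a', length=2
  Position 12 ('b'): new char, reset run to 1
Longest run: 'c' with length 3

3


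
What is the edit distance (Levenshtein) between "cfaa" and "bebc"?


Computing edit distance: "cfaa" -> "bebc"
DP table:
           b    e    b    c
      0    1    2    3    4
  c   1    1    2    3    3
  f   2    2    2    3    4
  a   3    3    3    3    4
  a   4    4    4    4    4
Edit distance = dp[4][4] = 4

4


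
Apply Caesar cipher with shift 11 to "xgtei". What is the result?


Caesar cipher: shift "xgtei" by 11
  'x' (pos 23) + 11 = pos 8 = 'i'
  'g' (pos 6) + 11 = pos 17 = 'r'
  't' (pos 19) + 11 = pos 4 = 'e'
  'e' (pos 4) + 11 = pos 15 = 'p'
  'i' (pos 8) + 11 = pos 19 = 't'
Result: irept

irept


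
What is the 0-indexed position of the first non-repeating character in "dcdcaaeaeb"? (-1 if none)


Input: dcdcaaeaeb
Character frequencies:
  'a': 3
  'b': 1
  'c': 2
  'd': 2
  'e': 2
Scanning left to right for freq == 1:
  Position 0 ('d'): freq=2, skip
  Position 1 ('c'): freq=2, skip
  Position 2 ('d'): freq=2, skip
  Position 3 ('c'): freq=2, skip
  Position 4 ('a'): freq=3, skip
  Position 5 ('a'): freq=3, skip
  Position 6 ('e'): freq=2, skip
  Position 7 ('a'): freq=3, skip
  Position 8 ('e'): freq=2, skip
  Position 9 ('b'): unique! => answer = 9

9


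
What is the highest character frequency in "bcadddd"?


Input: bcadddd
Character counts:
  'a': 1
  'b': 1
  'c': 1
  'd': 4
Maximum frequency: 4

4


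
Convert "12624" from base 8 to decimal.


Input: "12624" in base 8
Positional expansion:
  Digit '1' (value 1) x 8^4 = 4096
  Digit '2' (value 2) x 8^3 = 1024
  Digit '6' (value 6) x 8^2 = 384
  Digit '2' (value 2) x 8^1 = 16
  Digit '4' (value 4) x 8^0 = 4
Sum = 5524

5524


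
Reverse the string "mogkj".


Input: mogkj
Reading characters right to left:
  Position 4: 'j'
  Position 3: 'k'
  Position 2: 'g'
  Position 1: 'o'
  Position 0: 'm'
Reversed: jkgom

jkgom


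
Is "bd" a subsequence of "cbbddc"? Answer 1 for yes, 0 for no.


Check if "bd" is a subsequence of "cbbddc"
Greedy scan:
  Position 0 ('c'): no match needed
  Position 1 ('b'): matches sub[0] = 'b'
  Position 2 ('b'): no match needed
  Position 3 ('d'): matches sub[1] = 'd'
  Position 4 ('d'): no match needed
  Position 5 ('c'): no match needed
All 2 characters matched => is a subsequence

1


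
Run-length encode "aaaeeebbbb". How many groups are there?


Input: aaaeeebbbb
Scanning for consecutive runs:
  Group 1: 'a' x 3 (positions 0-2)
  Group 2: 'e' x 3 (positions 3-5)
  Group 3: 'b' x 4 (positions 6-9)
Total groups: 3

3


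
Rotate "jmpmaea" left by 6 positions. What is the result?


Input: "jmpmaea", rotate left by 6
First 6 characters: "jmpmae"
Remaining characters: "a"
Concatenate remaining + first: "a" + "jmpmae" = "ajmpmae"

ajmpmae


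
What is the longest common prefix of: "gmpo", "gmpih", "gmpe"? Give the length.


Words: gmpo, gmpih, gmpe
  Position 0: all 'g' => match
  Position 1: all 'm' => match
  Position 2: all 'p' => match
  Position 3: ('o', 'i', 'e') => mismatch, stop
LCP = "gmp" (length 3)

3


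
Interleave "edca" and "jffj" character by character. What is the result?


Interleaving "edca" and "jffj":
  Position 0: 'e' from first, 'j' from second => "ej"
  Position 1: 'd' from first, 'f' from second => "df"
  Position 2: 'c' from first, 'f' from second => "cf"
  Position 3: 'a' from first, 'j' from second => "aj"
Result: ejdfcfaj

ejdfcfaj


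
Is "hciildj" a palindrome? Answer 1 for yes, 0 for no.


Input: hciildj
Reversed: jdliich
  Compare pos 0 ('h') with pos 6 ('j'): MISMATCH
  Compare pos 1 ('c') with pos 5 ('d'): MISMATCH
  Compare pos 2 ('i') with pos 4 ('l'): MISMATCH
Result: not a palindrome

0


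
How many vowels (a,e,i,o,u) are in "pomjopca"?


Input: pomjopca
Checking each character:
  'p' at position 0: consonant
  'o' at position 1: vowel (running total: 1)
  'm' at position 2: consonant
  'j' at position 3: consonant
  'o' at position 4: vowel (running total: 2)
  'p' at position 5: consonant
  'c' at position 6: consonant
  'a' at position 7: vowel (running total: 3)
Total vowels: 3

3


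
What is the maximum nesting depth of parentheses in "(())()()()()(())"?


Input: "(())()()()()(())"
Tracking depth:
  Position 0 '(': depth becomes 1
  Position 1 '(': depth becomes 2
  Position 2 ')': depth becomes 1
  Position 3 ')': depth becomes 0
  Position 4 '(': depth becomes 1
  Position 5 ')': depth becomes 0
  Position 6 '(': depth becomes 1
  Position 7 ')': depth becomes 0
  Position 8 '(': depth becomes 1
  Position 9 ')': depth becomes 0
  Position 10 '(': depth becomes 1
  Position 11 ')': depth becomes 0
  Position 12 '(': depth becomes 1
  Position 13 '(': depth becomes 2
  Position 14 ')': depth becomes 1
  Position 15 ')': depth becomes 0
Maximum depth reached: 2

2


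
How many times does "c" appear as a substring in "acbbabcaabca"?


Searching for "c" in "acbbabcaabca"
Scanning each position:
  Position 0: "a" => no
  Position 1: "c" => MATCH
  Position 2: "b" => no
  Position 3: "b" => no
  Position 4: "a" => no
  Position 5: "b" => no
  Position 6: "c" => MATCH
  Position 7: "a" => no
  Position 8: "a" => no
  Position 9: "b" => no
  Position 10: "c" => MATCH
  Position 11: "a" => no
Total occurrences: 3

3


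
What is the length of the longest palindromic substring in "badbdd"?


Input: "badbdd"
Checking substrings for palindromes:
  [2:5] "dbd" (len 3) => palindrome
  [4:6] "dd" (len 2) => palindrome
Longest palindromic substring: "dbd" with length 3

3


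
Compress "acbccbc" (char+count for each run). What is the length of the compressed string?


Input: acbccbc
Runs:
  'a' x 1 => "a1"
  'c' x 1 => "c1"
  'b' x 1 => "b1"
  'c' x 2 => "c2"
  'b' x 1 => "b1"
  'c' x 1 => "c1"
Compressed: "a1c1b1c2b1c1"
Compressed length: 12

12


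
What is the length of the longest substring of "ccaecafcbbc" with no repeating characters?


Input: "ccaecafcbbc"
Sliding window (track last position of each char):
  Position 0 ('c'): window [0,0] length 1 -- new best
  Position 1 ('c'): repeat (last at 0), move window start to 1
  Position 1 ('c'): window [1,1] length 1
  Position 2 ('a'): window [1,2] length 2 -- new best
  Position 3 ('e'): window [1,3] length 3 -- new best
  Position 4 ('c'): repeat (last at 1), move window start to 2
  Position 4 ('c'): window [2,4] length 3
  Position 5 ('a'): repeat (last at 2), move window start to 3
  Position 5 ('a'): window [3,5] length 3
  Position 6 ('f'): window [3,6] length 4 -- new best
  Position 7 ('c'): repeat (last at 4), move window start to 5
  Position 7 ('c'): window [5,7] length 3
  Position 8 ('b'): window [5,8] length 4
  Position 9 ('b'): repeat (last at 8), move window start to 9
  Position 9 ('b'): window [9,9] length 1
  Position 10 ('c'): window [9,10] length 2
Longest substring with no repeats: "ecaf" with length 4

4


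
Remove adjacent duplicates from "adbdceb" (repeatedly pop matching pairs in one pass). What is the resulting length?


Input: adbdceb
Stack-based adjacent duplicate removal:
  Read 'a': push. Stack: a
  Read 'd': push. Stack: ad
  Read 'b': push. Stack: adb
  Read 'd': push. Stack: adbd
  Read 'c': push. Stack: adbdc
  Read 'e': push. Stack: adbdce
  Read 'b': push. Stack: adbdceb
Final stack: "adbdceb" (length 7)

7


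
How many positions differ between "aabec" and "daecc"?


Comparing "aabec" and "daecc" position by position:
  Position 0: 'a' vs 'd' => DIFFER
  Position 1: 'a' vs 'a' => same
  Position 2: 'b' vs 'e' => DIFFER
  Position 3: 'e' vs 'c' => DIFFER
  Position 4: 'c' vs 'c' => same
Positions that differ: 3

3


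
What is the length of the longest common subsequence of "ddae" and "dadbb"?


LCS of "ddae" and "dadbb"
DP table:
           d    a    d    b    b
      0    0    0    0    0    0
  d   0    1    1    1    1    1
  d   0    1    1    2    2    2
  a   0    1    2    2    2    2
  e   0    1    2    2    2    2
LCS length = dp[4][5] = 2

2


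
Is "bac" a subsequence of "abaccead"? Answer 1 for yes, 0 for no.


Check if "bac" is a subsequence of "abaccead"
Greedy scan:
  Position 0 ('a'): no match needed
  Position 1 ('b'): matches sub[0] = 'b'
  Position 2 ('a'): matches sub[1] = 'a'
  Position 3 ('c'): matches sub[2] = 'c'
  Position 4 ('c'): no match needed
  Position 5 ('e'): no match needed
  Position 6 ('a'): no match needed
  Position 7 ('d'): no match needed
All 3 characters matched => is a subsequence

1


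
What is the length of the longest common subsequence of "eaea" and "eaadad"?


LCS of "eaea" and "eaadad"
DP table:
           e    a    a    d    a    d
      0    0    0    0    0    0    0
  e   0    1    1    1    1    1    1
  a   0    1    2    2    2    2    2
  e   0    1    2    2    2    2    2
  a   0    1    2    3    3    3    3
LCS length = dp[4][6] = 3

3


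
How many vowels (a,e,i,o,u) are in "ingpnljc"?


Input: ingpnljc
Checking each character:
  'i' at position 0: vowel (running total: 1)
  'n' at position 1: consonant
  'g' at position 2: consonant
  'p' at position 3: consonant
  'n' at position 4: consonant
  'l' at position 5: consonant
  'j' at position 6: consonant
  'c' at position 7: consonant
Total vowels: 1

1


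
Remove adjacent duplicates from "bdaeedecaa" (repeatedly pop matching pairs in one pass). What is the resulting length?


Input: bdaeedecaa
Stack-based adjacent duplicate removal:
  Read 'b': push. Stack: b
  Read 'd': push. Stack: bd
  Read 'a': push. Stack: bda
  Read 'e': push. Stack: bdae
  Read 'e': matches stack top 'e' => pop. Stack: bda
  Read 'd': push. Stack: bdad
  Read 'e': push. Stack: bdade
  Read 'c': push. Stack: bdadec
  Read 'a': push. Stack: bdadeca
  Read 'a': matches stack top 'a' => pop. Stack: bdadec
Final stack: "bdadec" (length 6)

6


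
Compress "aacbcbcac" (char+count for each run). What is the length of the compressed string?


Input: aacbcbcac
Runs:
  'a' x 2 => "a2"
  'c' x 1 => "c1"
  'b' x 1 => "b1"
  'c' x 1 => "c1"
  'b' x 1 => "b1"
  'c' x 1 => "c1"
  'a' x 1 => "a1"
  'c' x 1 => "c1"
Compressed: "a2c1b1c1b1c1a1c1"
Compressed length: 16

16


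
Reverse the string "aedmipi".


Input: aedmipi
Reading characters right to left:
  Position 6: 'i'
  Position 5: 'p'
  Position 4: 'i'
  Position 3: 'm'
  Position 2: 'd'
  Position 1: 'e'
  Position 0: 'a'
Reversed: ipimdea

ipimdea


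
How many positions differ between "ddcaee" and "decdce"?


Comparing "ddcaee" and "decdce" position by position:
  Position 0: 'd' vs 'd' => same
  Position 1: 'd' vs 'e' => DIFFER
  Position 2: 'c' vs 'c' => same
  Position 3: 'a' vs 'd' => DIFFER
  Position 4: 'e' vs 'c' => DIFFER
  Position 5: 'e' vs 'e' => same
Positions that differ: 3

3


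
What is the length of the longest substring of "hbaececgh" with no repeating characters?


Input: "hbaececgh"
Sliding window (track last position of each char):
  Position 0 ('h'): window [0,0] length 1 -- new best
  Position 1 ('b'): window [0,1] length 2 -- new best
  Position 2 ('a'): window [0,2] length 3 -- new best
  Position 3 ('e'): window [0,3] length 4 -- new best
  Position 4 ('c'): window [0,4] length 5 -- new best
  Position 5 ('e'): repeat (last at 3), move window start to 4
  Position 5 ('e'): window [4,5] length 2
  Position 6 ('c'): repeat (last at 4), move window start to 5
  Position 6 ('c'): window [5,6] length 2
  Position 7 ('g'): window [5,7] length 3
  Position 8 ('h'): window [5,8] length 4
Longest substring with no repeats: "hbaec" with length 5

5


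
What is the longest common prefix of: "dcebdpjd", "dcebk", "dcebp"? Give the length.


Words: dcebdpjd, dcebk, dcebp
  Position 0: all 'd' => match
  Position 1: all 'c' => match
  Position 2: all 'e' => match
  Position 3: all 'b' => match
  Position 4: ('d', 'k', 'p') => mismatch, stop
LCP = "dceb" (length 4)

4


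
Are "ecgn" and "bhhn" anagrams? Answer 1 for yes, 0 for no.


Strings: "ecgn", "bhhn"
Sorted first:  cegn
Sorted second: bhhn
Differ at position 0: 'c' vs 'b' => not anagrams

0


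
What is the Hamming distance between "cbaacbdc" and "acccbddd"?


Comparing "cbaacbdc" and "acccbddd" position by position:
  Position 0: 'c' vs 'a' => differ
  Position 1: 'b' vs 'c' => differ
  Position 2: 'a' vs 'c' => differ
  Position 3: 'a' vs 'c' => differ
  Position 4: 'c' vs 'b' => differ
  Position 5: 'b' vs 'd' => differ
  Position 6: 'd' vs 'd' => same
  Position 7: 'c' vs 'd' => differ
Total differences (Hamming distance): 7

7


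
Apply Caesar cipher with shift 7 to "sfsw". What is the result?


Caesar cipher: shift "sfsw" by 7
  's' (pos 18) + 7 = pos 25 = 'z'
  'f' (pos 5) + 7 = pos 12 = 'm'
  's' (pos 18) + 7 = pos 25 = 'z'
  'w' (pos 22) + 7 = pos 3 = 'd'
Result: zmzd

zmzd


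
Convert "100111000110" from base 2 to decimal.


Input: "100111000110" in base 2
Positional expansion:
  Digit '1' (value 1) x 2^11 = 2048
  Digit '0' (value 0) x 2^10 = 0
  Digit '0' (value 0) x 2^9 = 0
  Digit '1' (value 1) x 2^8 = 256
  Digit '1' (value 1) x 2^7 = 128
  Digit '1' (value 1) x 2^6 = 64
  Digit '0' (value 0) x 2^5 = 0
  Digit '0' (value 0) x 2^4 = 0
  Digit '0' (value 0) x 2^3 = 0
  Digit '1' (value 1) x 2^2 = 4
  Digit '1' (value 1) x 2^1 = 2
  Digit '0' (value 0) x 2^0 = 0
Sum = 2502

2502


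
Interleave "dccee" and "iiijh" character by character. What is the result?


Interleaving "dccee" and "iiijh":
  Position 0: 'd' from first, 'i' from second => "di"
  Position 1: 'c' from first, 'i' from second => "ci"
  Position 2: 'c' from first, 'i' from second => "ci"
  Position 3: 'e' from first, 'j' from second => "ej"
  Position 4: 'e' from first, 'h' from second => "eh"
Result: diciciejeh

diciciejeh


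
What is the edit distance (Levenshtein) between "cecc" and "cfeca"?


Computing edit distance: "cecc" -> "cfeca"
DP table:
           c    f    e    c    a
      0    1    2    3    4    5
  c   1    0    1    2    3    4
  e   2    1    1    1    2    3
  c   3    2    2    2    1    2
  c   4    3    3    3    2    2
Edit distance = dp[4][5] = 2

2


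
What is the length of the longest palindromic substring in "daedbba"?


Input: "daedbba"
Checking substrings for palindromes:
  [4:6] "bb" (len 2) => palindrome
Longest palindromic substring: "bb" with length 2

2


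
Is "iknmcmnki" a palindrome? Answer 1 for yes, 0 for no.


Input: iknmcmnki
Reversed: iknmcmnki
  Compare pos 0 ('i') with pos 8 ('i'): match
  Compare pos 1 ('k') with pos 7 ('k'): match
  Compare pos 2 ('n') with pos 6 ('n'): match
  Compare pos 3 ('m') with pos 5 ('m'): match
Result: palindrome

1


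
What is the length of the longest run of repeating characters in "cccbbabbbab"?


Input: "cccbbabbbab"
Scanning for longest run:
  Position 1 ('c'): continues run of 'c', length=2
  Position 2 ('c'): continues run of 'c', length=3
  Position 3 ('b'): new char, reset run to 1
  Position 4 ('b'): continues run of 'b', length=2
  Position 5 ('a'): new char, reset run to 1
  Position 6 ('b'): new char, reset run to 1
  Position 7 ('b'): continues run of 'b', length=2
  Position 8 ('b'): continues run of 'b', length=3
  Position 9 ('a'): new char, reset run to 1
  Position 10 ('b'): new char, reset run to 1
Longest run: 'c' with length 3

3


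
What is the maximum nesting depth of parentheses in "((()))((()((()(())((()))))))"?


Input: "((()))((()((()(())((()))))))"
Tracking depth:
  Position 0 '(': depth becomes 1
  Position 1 '(': depth becomes 2
  Position 2 '(': depth becomes 3
  Position 3 ')': depth becomes 2
  Position 4 ')': depth becomes 1
  Position 5 ')': depth becomes 0
  Position 6 '(': depth becomes 1
  Position 7 '(': depth becomes 2
  Position 8 '(': depth becomes 3
  Position 9 ')': depth becomes 2
  Position 10 '(': depth becomes 3
  Position 11 '(': depth becomes 4
  Position 12 '(': depth becomes 5
  Position 13 ')': depth becomes 4
  Position 14 '(': depth becomes 5
  Position 15 '(': depth becomes 6
  Position 16 ')': depth becomes 5
  Position 17 ')': depth becomes 4
  Position 18 '(': depth becomes 5
  Position 19 '(': depth becomes 6
  Position 20 '(': depth becomes 7
  Position 21 ')': depth becomes 6
  Position 22 ')': depth becomes 5
  Position 23 ')': depth becomes 4
  Position 24 ')': depth becomes 3
  Position 25 ')': depth becomes 2
  Position 26 ')': depth becomes 1
  Position 27 ')': depth becomes 0
Maximum depth reached: 7

7


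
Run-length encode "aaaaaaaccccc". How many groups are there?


Input: aaaaaaaccccc
Scanning for consecutive runs:
  Group 1: 'a' x 7 (positions 0-6)
  Group 2: 'c' x 5 (positions 7-11)
Total groups: 2

2


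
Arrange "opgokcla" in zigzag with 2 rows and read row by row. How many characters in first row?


Zigzag "opgokcla" into 2 rows:
Placing characters:
  'o' => row 0
  'p' => row 1
  'g' => row 0
  'o' => row 1
  'k' => row 0
  'c' => row 1
  'l' => row 0
  'a' => row 1
Rows:
  Row 0: "ogkl"
  Row 1: "poca"
First row length: 4

4


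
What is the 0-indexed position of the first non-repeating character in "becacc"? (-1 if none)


Input: becacc
Character frequencies:
  'a': 1
  'b': 1
  'c': 3
  'e': 1
Scanning left to right for freq == 1:
  Position 0 ('b'): unique! => answer = 0

0


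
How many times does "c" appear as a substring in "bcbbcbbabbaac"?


Searching for "c" in "bcbbcbbabbaac"
Scanning each position:
  Position 0: "b" => no
  Position 1: "c" => MATCH
  Position 2: "b" => no
  Position 3: "b" => no
  Position 4: "c" => MATCH
  Position 5: "b" => no
  Position 6: "b" => no
  Position 7: "a" => no
  Position 8: "b" => no
  Position 9: "b" => no
  Position 10: "a" => no
  Position 11: "a" => no
  Position 12: "c" => MATCH
Total occurrences: 3

3


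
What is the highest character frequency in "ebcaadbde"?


Input: ebcaadbde
Character counts:
  'a': 2
  'b': 2
  'c': 1
  'd': 2
  'e': 2
Maximum frequency: 2

2


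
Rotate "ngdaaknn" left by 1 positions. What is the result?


Input: "ngdaaknn", rotate left by 1
First 1 characters: "n"
Remaining characters: "gdaaknn"
Concatenate remaining + first: "gdaaknn" + "n" = "gdaaknnn"

gdaaknnn


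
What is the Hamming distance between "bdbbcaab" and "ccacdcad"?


Comparing "bdbbcaab" and "ccacdcad" position by position:
  Position 0: 'b' vs 'c' => differ
  Position 1: 'd' vs 'c' => differ
  Position 2: 'b' vs 'a' => differ
  Position 3: 'b' vs 'c' => differ
  Position 4: 'c' vs 'd' => differ
  Position 5: 'a' vs 'c' => differ
  Position 6: 'a' vs 'a' => same
  Position 7: 'b' vs 'd' => differ
Total differences (Hamming distance): 7

7


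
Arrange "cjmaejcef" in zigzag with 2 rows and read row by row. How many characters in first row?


Zigzag "cjmaejcef" into 2 rows:
Placing characters:
  'c' => row 0
  'j' => row 1
  'm' => row 0
  'a' => row 1
  'e' => row 0
  'j' => row 1
  'c' => row 0
  'e' => row 1
  'f' => row 0
Rows:
  Row 0: "cmecf"
  Row 1: "jaje"
First row length: 5

5


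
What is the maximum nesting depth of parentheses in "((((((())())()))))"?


Input: "((((((())())()))))"
Tracking depth:
  Position 0 '(': depth becomes 1
  Position 1 '(': depth becomes 2
  Position 2 '(': depth becomes 3
  Position 3 '(': depth becomes 4
  Position 4 '(': depth becomes 5
  Position 5 '(': depth becomes 6
  Position 6 '(': depth becomes 7
  Position 7 ')': depth becomes 6
  Position 8 ')': depth becomes 5
  Position 9 '(': depth becomes 6
  Position 10 ')': depth becomes 5
  Position 11 ')': depth becomes 4
  Position 12 '(': depth becomes 5
  Position 13 ')': depth becomes 4
  Position 14 ')': depth becomes 3
  Position 15 ')': depth becomes 2
  Position 16 ')': depth becomes 1
  Position 17 ')': depth becomes 0
Maximum depth reached: 7

7


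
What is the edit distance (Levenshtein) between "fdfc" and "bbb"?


Computing edit distance: "fdfc" -> "bbb"
DP table:
           b    b    b
      0    1    2    3
  f   1    1    2    3
  d   2    2    2    3
  f   3    3    3    3
  c   4    4    4    4
Edit distance = dp[4][3] = 4

4


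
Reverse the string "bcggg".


Input: bcggg
Reading characters right to left:
  Position 4: 'g'
  Position 3: 'g'
  Position 2: 'g'
  Position 1: 'c'
  Position 0: 'b'
Reversed: gggcb

gggcb


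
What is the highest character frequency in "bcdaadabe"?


Input: bcdaadabe
Character counts:
  'a': 3
  'b': 2
  'c': 1
  'd': 2
  'e': 1
Maximum frequency: 3

3


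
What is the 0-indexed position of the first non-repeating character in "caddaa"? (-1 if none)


Input: caddaa
Character frequencies:
  'a': 3
  'c': 1
  'd': 2
Scanning left to right for freq == 1:
  Position 0 ('c'): unique! => answer = 0

0


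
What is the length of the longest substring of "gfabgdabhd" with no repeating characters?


Input: "gfabgdabhd"
Sliding window (track last position of each char):
  Position 0 ('g'): window [0,0] length 1 -- new best
  Position 1 ('f'): window [0,1] length 2 -- new best
  Position 2 ('a'): window [0,2] length 3 -- new best
  Position 3 ('b'): window [0,3] length 4 -- new best
  Position 4 ('g'): repeat (last at 0), move window start to 1
  Position 4 ('g'): window [1,4] length 4
  Position 5 ('d'): window [1,5] length 5 -- new best
  Position 6 ('a'): repeat (last at 2), move window start to 3
  Position 6 ('a'): window [3,6] length 4
  Position 7 ('b'): repeat (last at 3), move window start to 4
  Position 7 ('b'): window [4,7] length 4
  Position 8 ('h'): window [4,8] length 5
  Position 9 ('d'): repeat (last at 5), move window start to 6
  Position 9 ('d'): window [6,9] length 4
Longest substring with no repeats: "fabgd" with length 5

5


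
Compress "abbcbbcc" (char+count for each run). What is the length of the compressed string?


Input: abbcbbcc
Runs:
  'a' x 1 => "a1"
  'b' x 2 => "b2"
  'c' x 1 => "c1"
  'b' x 2 => "b2"
  'c' x 2 => "c2"
Compressed: "a1b2c1b2c2"
Compressed length: 10

10


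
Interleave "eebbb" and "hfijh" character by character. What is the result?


Interleaving "eebbb" and "hfijh":
  Position 0: 'e' from first, 'h' from second => "eh"
  Position 1: 'e' from first, 'f' from second => "ef"
  Position 2: 'b' from first, 'i' from second => "bi"
  Position 3: 'b' from first, 'j' from second => "bj"
  Position 4: 'b' from first, 'h' from second => "bh"
Result: ehefbibjbh

ehefbibjbh


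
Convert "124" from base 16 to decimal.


Input: "124" in base 16
Positional expansion:
  Digit '1' (value 1) x 16^2 = 256
  Digit '2' (value 2) x 16^1 = 32
  Digit '4' (value 4) x 16^0 = 4
Sum = 292

292


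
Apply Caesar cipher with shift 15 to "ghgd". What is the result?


Caesar cipher: shift "ghgd" by 15
  'g' (pos 6) + 15 = pos 21 = 'v'
  'h' (pos 7) + 15 = pos 22 = 'w'
  'g' (pos 6) + 15 = pos 21 = 'v'
  'd' (pos 3) + 15 = pos 18 = 's'
Result: vwvs

vwvs


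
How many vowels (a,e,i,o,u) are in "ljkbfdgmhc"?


Input: ljkbfdgmhc
Checking each character:
  'l' at position 0: consonant
  'j' at position 1: consonant
  'k' at position 2: consonant
  'b' at position 3: consonant
  'f' at position 4: consonant
  'd' at position 5: consonant
  'g' at position 6: consonant
  'm' at position 7: consonant
  'h' at position 8: consonant
  'c' at position 9: consonant
Total vowels: 0

0


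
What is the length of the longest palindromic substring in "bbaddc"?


Input: "bbaddc"
Checking substrings for palindromes:
  [0:2] "bb" (len 2) => palindrome
  [3:5] "dd" (len 2) => palindrome
Longest palindromic substring: "bb" with length 2

2


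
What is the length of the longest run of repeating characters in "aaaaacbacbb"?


Input: "aaaaacbacbb"
Scanning for longest run:
  Position 1 ('a'): continues run of 'a', length=2
  Position 2 ('a'): continues run of 'a', length=3
  Position 3 ('a'): continues run of 'a', length=4
  Position 4 ('a'): continues run of 'a', length=5
  Position 5 ('c'): new char, reset run to 1
  Position 6 ('b'): new char, reset run to 1
  Position 7 ('a'): new char, reset run to 1
  Position 8 ('c'): new char, reset run to 1
  Position 9 ('b'): new char, reset run to 1
  Position 10 ('b'): continues run of 'b', length=2
Longest run: 'a' with length 5

5


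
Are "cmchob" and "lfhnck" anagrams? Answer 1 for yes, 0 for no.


Strings: "cmchob", "lfhnck"
Sorted first:  bcchmo
Sorted second: cfhkln
Differ at position 0: 'b' vs 'c' => not anagrams

0


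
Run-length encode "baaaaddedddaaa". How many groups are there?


Input: baaaaddedddaaa
Scanning for consecutive runs:
  Group 1: 'b' x 1 (positions 0-0)
  Group 2: 'a' x 4 (positions 1-4)
  Group 3: 'd' x 2 (positions 5-6)
  Group 4: 'e' x 1 (positions 7-7)
  Group 5: 'd' x 3 (positions 8-10)
  Group 6: 'a' x 3 (positions 11-13)
Total groups: 6

6


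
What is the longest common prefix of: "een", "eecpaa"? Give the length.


Words: een, eecpaa
  Position 0: all 'e' => match
  Position 1: all 'e' => match
  Position 2: ('n', 'c') => mismatch, stop
LCP = "ee" (length 2)

2


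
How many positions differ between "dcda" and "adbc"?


Comparing "dcda" and "adbc" position by position:
  Position 0: 'd' vs 'a' => DIFFER
  Position 1: 'c' vs 'd' => DIFFER
  Position 2: 'd' vs 'b' => DIFFER
  Position 3: 'a' vs 'c' => DIFFER
Positions that differ: 4

4


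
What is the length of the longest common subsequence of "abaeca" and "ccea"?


LCS of "abaeca" and "ccea"
DP table:
           c    c    e    a
      0    0    0    0    0
  a   0    0    0    0    1
  b   0    0    0    0    1
  a   0    0    0    0    1
  e   0    0    0    1    1
  c   0    1    1    1    1
  a   0    1    1    1    2
LCS length = dp[6][4] = 2

2


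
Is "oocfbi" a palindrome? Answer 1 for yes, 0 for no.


Input: oocfbi
Reversed: ibfcoo
  Compare pos 0 ('o') with pos 5 ('i'): MISMATCH
  Compare pos 1 ('o') with pos 4 ('b'): MISMATCH
  Compare pos 2 ('c') with pos 3 ('f'): MISMATCH
Result: not a palindrome

0


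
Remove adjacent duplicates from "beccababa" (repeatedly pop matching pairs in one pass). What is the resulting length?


Input: beccababa
Stack-based adjacent duplicate removal:
  Read 'b': push. Stack: b
  Read 'e': push. Stack: be
  Read 'c': push. Stack: bec
  Read 'c': matches stack top 'c' => pop. Stack: be
  Read 'a': push. Stack: bea
  Read 'b': push. Stack: beab
  Read 'a': push. Stack: beaba
  Read 'b': push. Stack: beabab
  Read 'a': push. Stack: beababa
Final stack: "beababa" (length 7)

7


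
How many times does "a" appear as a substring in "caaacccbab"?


Searching for "a" in "caaacccbab"
Scanning each position:
  Position 0: "c" => no
  Position 1: "a" => MATCH
  Position 2: "a" => MATCH
  Position 3: "a" => MATCH
  Position 4: "c" => no
  Position 5: "c" => no
  Position 6: "c" => no
  Position 7: "b" => no
  Position 8: "a" => MATCH
  Position 9: "b" => no
Total occurrences: 4

4


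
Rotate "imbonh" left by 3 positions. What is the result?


Input: "imbonh", rotate left by 3
First 3 characters: "imb"
Remaining characters: "onh"
Concatenate remaining + first: "onh" + "imb" = "onhimb"

onhimb


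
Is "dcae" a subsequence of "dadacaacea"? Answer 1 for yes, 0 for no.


Check if "dcae" is a subsequence of "dadacaacea"
Greedy scan:
  Position 0 ('d'): matches sub[0] = 'd'
  Position 1 ('a'): no match needed
  Position 2 ('d'): no match needed
  Position 3 ('a'): no match needed
  Position 4 ('c'): matches sub[1] = 'c'
  Position 5 ('a'): matches sub[2] = 'a'
  Position 6 ('a'): no match needed
  Position 7 ('c'): no match needed
  Position 8 ('e'): matches sub[3] = 'e'
  Position 9 ('a'): no match needed
All 4 characters matched => is a subsequence

1


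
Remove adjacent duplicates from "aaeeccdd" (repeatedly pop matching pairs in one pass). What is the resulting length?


Input: aaeeccdd
Stack-based adjacent duplicate removal:
  Read 'a': push. Stack: a
  Read 'a': matches stack top 'a' => pop. Stack: (empty)
  Read 'e': push. Stack: e
  Read 'e': matches stack top 'e' => pop. Stack: (empty)
  Read 'c': push. Stack: c
  Read 'c': matches stack top 'c' => pop. Stack: (empty)
  Read 'd': push. Stack: d
  Read 'd': matches stack top 'd' => pop. Stack: (empty)
Final stack: "" (length 0)

0


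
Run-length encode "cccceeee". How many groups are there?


Input: cccceeee
Scanning for consecutive runs:
  Group 1: 'c' x 4 (positions 0-3)
  Group 2: 'e' x 4 (positions 4-7)
Total groups: 2

2


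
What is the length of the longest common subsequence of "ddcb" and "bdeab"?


LCS of "ddcb" and "bdeab"
DP table:
           b    d    e    a    b
      0    0    0    0    0    0
  d   0    0    1    1    1    1
  d   0    0    1    1    1    1
  c   0    0    1    1    1    1
  b   0    1    1    1    1    2
LCS length = dp[4][5] = 2

2


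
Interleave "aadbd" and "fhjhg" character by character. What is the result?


Interleaving "aadbd" and "fhjhg":
  Position 0: 'a' from first, 'f' from second => "af"
  Position 1: 'a' from first, 'h' from second => "ah"
  Position 2: 'd' from first, 'j' from second => "dj"
  Position 3: 'b' from first, 'h' from second => "bh"
  Position 4: 'd' from first, 'g' from second => "dg"
Result: afahdjbhdg

afahdjbhdg


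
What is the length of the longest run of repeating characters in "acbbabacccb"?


Input: "acbbabacccb"
Scanning for longest run:
  Position 1 ('c'): new char, reset run to 1
  Position 2 ('b'): new char, reset run to 1
  Position 3 ('b'): continues run of 'b', length=2
  Position 4 ('a'): new char, reset run to 1
  Position 5 ('b'): new char, reset run to 1
  Position 6 ('a'): new char, reset run to 1
  Position 7 ('c'): new char, reset run to 1
  Position 8 ('c'): continues run of 'c', length=2
  Position 9 ('c'): continues run of 'c', length=3
  Position 10 ('b'): new char, reset run to 1
Longest run: 'c' with length 3

3


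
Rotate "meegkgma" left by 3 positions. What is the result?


Input: "meegkgma", rotate left by 3
First 3 characters: "mee"
Remaining characters: "gkgma"
Concatenate remaining + first: "gkgma" + "mee" = "gkgmamee"

gkgmamee


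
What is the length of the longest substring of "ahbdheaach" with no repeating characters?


Input: "ahbdheaach"
Sliding window (track last position of each char):
  Position 0 ('a'): window [0,0] length 1 -- new best
  Position 1 ('h'): window [0,1] length 2 -- new best
  Position 2 ('b'): window [0,2] length 3 -- new best
  Position 3 ('d'): window [0,3] length 4 -- new best
  Position 4 ('h'): repeat (last at 1), move window start to 2
  Position 4 ('h'): window [2,4] length 3
  Position 5 ('e'): window [2,5] length 4
  Position 6 ('a'): window [2,6] length 5 -- new best
  Position 7 ('a'): repeat (last at 6), move window start to 7
  Position 7 ('a'): window [7,7] length 1
  Position 8 ('c'): window [7,8] length 2
  Position 9 ('h'): window [7,9] length 3
Longest substring with no repeats: "bdhea" with length 5

5


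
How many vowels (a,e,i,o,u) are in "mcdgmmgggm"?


Input: mcdgmmgggm
Checking each character:
  'm' at position 0: consonant
  'c' at position 1: consonant
  'd' at position 2: consonant
  'g' at position 3: consonant
  'm' at position 4: consonant
  'm' at position 5: consonant
  'g' at position 6: consonant
  'g' at position 7: consonant
  'g' at position 8: consonant
  'm' at position 9: consonant
Total vowels: 0

0


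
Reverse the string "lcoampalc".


Input: lcoampalc
Reading characters right to left:
  Position 8: 'c'
  Position 7: 'l'
  Position 6: 'a'
  Position 5: 'p'
  Position 4: 'm'
  Position 3: 'a'
  Position 2: 'o'
  Position 1: 'c'
  Position 0: 'l'
Reversed: clapmaocl

clapmaocl


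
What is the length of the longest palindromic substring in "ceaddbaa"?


Input: "ceaddbaa"
Checking substrings for palindromes:
  [3:5] "dd" (len 2) => palindrome
  [6:8] "aa" (len 2) => palindrome
Longest palindromic substring: "dd" with length 2

2


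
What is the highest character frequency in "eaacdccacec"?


Input: eaacdccacec
Character counts:
  'a': 3
  'c': 5
  'd': 1
  'e': 2
Maximum frequency: 5

5


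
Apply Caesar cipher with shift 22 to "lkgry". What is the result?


Caesar cipher: shift "lkgry" by 22
  'l' (pos 11) + 22 = pos 7 = 'h'
  'k' (pos 10) + 22 = pos 6 = 'g'
  'g' (pos 6) + 22 = pos 2 = 'c'
  'r' (pos 17) + 22 = pos 13 = 'n'
  'y' (pos 24) + 22 = pos 20 = 'u'
Result: hgcnu

hgcnu


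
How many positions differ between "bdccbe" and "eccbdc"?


Comparing "bdccbe" and "eccbdc" position by position:
  Position 0: 'b' vs 'e' => DIFFER
  Position 1: 'd' vs 'c' => DIFFER
  Position 2: 'c' vs 'c' => same
  Position 3: 'c' vs 'b' => DIFFER
  Position 4: 'b' vs 'd' => DIFFER
  Position 5: 'e' vs 'c' => DIFFER
Positions that differ: 5

5


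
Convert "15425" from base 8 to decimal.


Input: "15425" in base 8
Positional expansion:
  Digit '1' (value 1) x 8^4 = 4096
  Digit '5' (value 5) x 8^3 = 2560
  Digit '4' (value 4) x 8^2 = 256
  Digit '2' (value 2) x 8^1 = 16
  Digit '5' (value 5) x 8^0 = 5
Sum = 6933

6933


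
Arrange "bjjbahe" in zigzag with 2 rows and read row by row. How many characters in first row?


Zigzag "bjjbahe" into 2 rows:
Placing characters:
  'b' => row 0
  'j' => row 1
  'j' => row 0
  'b' => row 1
  'a' => row 0
  'h' => row 1
  'e' => row 0
Rows:
  Row 0: "bjae"
  Row 1: "jbh"
First row length: 4

4


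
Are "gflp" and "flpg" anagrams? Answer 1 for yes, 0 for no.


Strings: "gflp", "flpg"
Sorted first:  fglp
Sorted second: fglp
Sorted forms match => anagrams

1


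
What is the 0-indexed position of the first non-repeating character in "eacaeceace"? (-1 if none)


Input: eacaeceace
Character frequencies:
  'a': 3
  'c': 3
  'e': 4
Scanning left to right for freq == 1:
  Position 0 ('e'): freq=4, skip
  Position 1 ('a'): freq=3, skip
  Position 2 ('c'): freq=3, skip
  Position 3 ('a'): freq=3, skip
  Position 4 ('e'): freq=4, skip
  Position 5 ('c'): freq=3, skip
  Position 6 ('e'): freq=4, skip
  Position 7 ('a'): freq=3, skip
  Position 8 ('c'): freq=3, skip
  Position 9 ('e'): freq=4, skip
  No unique character found => answer = -1

-1


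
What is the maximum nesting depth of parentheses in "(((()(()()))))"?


Input: "(((()(()()))))"
Tracking depth:
  Position 0 '(': depth becomes 1
  Position 1 '(': depth becomes 2
  Position 2 '(': depth becomes 3
  Position 3 '(': depth becomes 4
  Position 4 ')': depth becomes 3
  Position 5 '(': depth becomes 4
  Position 6 '(': depth becomes 5
  Position 7 ')': depth becomes 4
  Position 8 '(': depth becomes 5
  Position 9 ')': depth becomes 4
  Position 10 ')': depth becomes 3
  Position 11 ')': depth becomes 2
  Position 12 ')': depth becomes 1
  Position 13 ')': depth becomes 0
Maximum depth reached: 5

5


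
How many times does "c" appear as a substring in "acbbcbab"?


Searching for "c" in "acbbcbab"
Scanning each position:
  Position 0: "a" => no
  Position 1: "c" => MATCH
  Position 2: "b" => no
  Position 3: "b" => no
  Position 4: "c" => MATCH
  Position 5: "b" => no
  Position 6: "a" => no
  Position 7: "b" => no
Total occurrences: 2

2


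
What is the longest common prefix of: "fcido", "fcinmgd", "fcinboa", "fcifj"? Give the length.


Words: fcido, fcinmgd, fcinboa, fcifj
  Position 0: all 'f' => match
  Position 1: all 'c' => match
  Position 2: all 'i' => match
  Position 3: ('d', 'n', 'n', 'f') => mismatch, stop
LCP = "fci" (length 3)

3


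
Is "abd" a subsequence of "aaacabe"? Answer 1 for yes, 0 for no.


Check if "abd" is a subsequence of "aaacabe"
Greedy scan:
  Position 0 ('a'): matches sub[0] = 'a'
  Position 1 ('a'): no match needed
  Position 2 ('a'): no match needed
  Position 3 ('c'): no match needed
  Position 4 ('a'): no match needed
  Position 5 ('b'): matches sub[1] = 'b'
  Position 6 ('e'): no match needed
Only matched 2/3 characters => not a subsequence

0


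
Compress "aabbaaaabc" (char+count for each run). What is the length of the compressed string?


Input: aabbaaaabc
Runs:
  'a' x 2 => "a2"
  'b' x 2 => "b2"
  'a' x 4 => "a4"
  'b' x 1 => "b1"
  'c' x 1 => "c1"
Compressed: "a2b2a4b1c1"
Compressed length: 10

10


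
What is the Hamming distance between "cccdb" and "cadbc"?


Comparing "cccdb" and "cadbc" position by position:
  Position 0: 'c' vs 'c' => same
  Position 1: 'c' vs 'a' => differ
  Position 2: 'c' vs 'd' => differ
  Position 3: 'd' vs 'b' => differ
  Position 4: 'b' vs 'c' => differ
Total differences (Hamming distance): 4

4


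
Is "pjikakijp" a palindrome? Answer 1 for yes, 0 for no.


Input: pjikakijp
Reversed: pjikakijp
  Compare pos 0 ('p') with pos 8 ('p'): match
  Compare pos 1 ('j') with pos 7 ('j'): match
  Compare pos 2 ('i') with pos 6 ('i'): match
  Compare pos 3 ('k') with pos 5 ('k'): match
Result: palindrome

1


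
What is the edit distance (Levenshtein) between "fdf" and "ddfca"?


Computing edit distance: "fdf" -> "ddfca"
DP table:
           d    d    f    c    a
      0    1    2    3    4    5
  f   1    1    2    2    3    4
  d   2    1    1    2    3    4
  f   3    2    2    1    2    3
Edit distance = dp[3][5] = 3

3
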